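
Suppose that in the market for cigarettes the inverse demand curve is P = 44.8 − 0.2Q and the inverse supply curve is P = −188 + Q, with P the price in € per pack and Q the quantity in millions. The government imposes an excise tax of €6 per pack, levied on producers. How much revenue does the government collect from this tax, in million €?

Rewrite in direct form: Qd = 224 − 5P and Qs = P + 188.
Without the tax, 224 − 5P = P + 188 gives 6P = 36, so P* = €6 and Q* = 194.
With the tax collected from producers, supply shifts: Qs = (P − 6) + 188.
Solving gives Q = 189 with buyers paying €7 and producers receiving €1 (the €6 wedge).
Revenue = t · Q = 6 · 189 = €1134.

Tax revenue = €1134 million.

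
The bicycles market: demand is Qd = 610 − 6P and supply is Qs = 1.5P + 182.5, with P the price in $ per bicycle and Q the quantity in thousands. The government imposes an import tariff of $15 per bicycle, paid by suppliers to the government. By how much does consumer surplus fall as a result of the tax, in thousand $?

Consumer surplus falls by $777 thousand.

Before the tax: set 610 − 6P = 1.5P + 182.5 → P* = $57, Q* = 268.
With the tax collected from suppliers, supply shifts: Qs = 1.5(P − 15) + 182.5.
Solving gives Q = 250 with consumers paying $60 and suppliers receiving $45 (the $15 wedge).
ΔCS is the trapezoid between Q = 250 and Q = 268 of height $3: ½ · (268 + 250) · 3 = $777.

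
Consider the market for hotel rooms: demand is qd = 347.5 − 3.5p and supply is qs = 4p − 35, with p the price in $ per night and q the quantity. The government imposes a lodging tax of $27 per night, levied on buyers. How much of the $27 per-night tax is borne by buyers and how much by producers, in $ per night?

Buyers bear $14.4 per night; producers bear $12.6 per night.

Without the tax, 347.5 − 3.5p = 4p − 35 gives 7.5p = 382.5, so p* = $51 and q* = 169.
With the tax collected from buyers, demand (in seller-price terms) shifts: qd = 347.5 − 3.5(p + 27).
Solving gives q = 118.6 with buyers paying $65.4 and producers receiving $38.4 (the $27 wedge).
Burden on buyers: $14.4; on producers: $12.6. (They sum to $27.)
The less price-elastic side of the market bears the larger share of a per-unit tax.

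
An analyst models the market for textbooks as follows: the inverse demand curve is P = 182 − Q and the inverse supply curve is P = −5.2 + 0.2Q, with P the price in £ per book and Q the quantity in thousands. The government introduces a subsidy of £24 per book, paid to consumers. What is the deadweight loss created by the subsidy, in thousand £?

Rewrite in direct form: Qd = 182 − P and Qs = 5P + 26.
Without the subsidy, 182 − P = 5P + 26 gives 6P = 156, so P* = £26 and Q* = 156.
With a per-unit subsidy paid to consumers, each effectively pays P − 24, so demand becomes Qd = 182 − (P − 24).
Solving gives Q = 176 with consumers paying £6 and suppliers receiving £30 (the £24 wedge).
Quantity rises by |ΔQ| = |156 − 176| = 20.
DWL = ½ · t · |ΔQ| = ½ · 24 · 20 = £240.

Deadweight loss = £240 thousand.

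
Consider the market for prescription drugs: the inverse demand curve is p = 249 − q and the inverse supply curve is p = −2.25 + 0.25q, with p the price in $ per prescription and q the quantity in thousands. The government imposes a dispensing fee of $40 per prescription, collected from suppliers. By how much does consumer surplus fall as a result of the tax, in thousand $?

Consumer surplus falls by $5920 thousand.

Rewrite in direct form: qd = 249 − p and qs = 4p + 9.
Before the tax: set 249 − p = 4p + 9 → p* = $48, q* = 201.
With the tax collected from suppliers, supply shifts: qs = 4(p − 40) + 9.
Solving gives q = 169 with consumers paying $80 and suppliers receiving $40 (the $40 wedge).
ΔCS is the trapezoid between Q = 169 and Q = 201 of height $32: ½ · (201 + 169) · 32 = $5920.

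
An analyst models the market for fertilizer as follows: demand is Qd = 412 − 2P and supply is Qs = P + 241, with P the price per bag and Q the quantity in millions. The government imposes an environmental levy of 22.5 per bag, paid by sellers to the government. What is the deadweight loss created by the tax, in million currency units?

Deadweight loss = 168.75 million.

Without the tax, 412 − 2P = P + 241 gives 3P = 171, so P* = 57 and Q* = 298.
With the tax collected from sellers, supply shifts: Qs = (P − 22.5) + 241.
New equilibrium: consumers pay 64.5, sellers receive 42, Q = 283. (Wedge: Pb − Ps = 22.5.)
Quantity falls by |ΔQ| = |298 − 283| = 15.
DWL = ½ · t · |ΔQ| = ½ · 22.5 · 15 = 168.75.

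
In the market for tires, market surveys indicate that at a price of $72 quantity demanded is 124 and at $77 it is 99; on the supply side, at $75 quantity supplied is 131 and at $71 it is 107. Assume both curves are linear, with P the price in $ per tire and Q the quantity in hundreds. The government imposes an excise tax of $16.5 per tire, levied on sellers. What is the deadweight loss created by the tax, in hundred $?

Demand slope: (99 − 124)/(77 − 72) = -5, so Qd = 484 − 5P.
Supply slope: (107 − 131)/(71 − 75) = 6, so Qs = 6P − 319.
Before the tax: set 484 − 5P = 6P − 319 → P* = $73, Q* = 119.
With the tax collected from sellers, supply shifts: Qs = 6(P − 16.5) − 319.
Solving gives Q = 74 with consumers paying $82 and sellers receiving $65.5 (the $16.5 wedge).
Quantity falls by |ΔQ| = |119 − 74| = 45.
DWL = ½ · t · |ΔQ| = ½ · 16.5 · 45 = $371.25.

Deadweight loss = $371.25 hundred.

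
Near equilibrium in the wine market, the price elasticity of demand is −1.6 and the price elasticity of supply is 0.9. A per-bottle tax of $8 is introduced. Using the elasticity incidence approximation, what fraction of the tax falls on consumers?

Consumers' share ≈ 0.36.

Incidence ratio: consumers' share ≈ εs / (εs + |εd|) = 0.9 / (0.9 + 1.6) = 0.36.
Supply is the less elastic side, so consumers bear the smaller share.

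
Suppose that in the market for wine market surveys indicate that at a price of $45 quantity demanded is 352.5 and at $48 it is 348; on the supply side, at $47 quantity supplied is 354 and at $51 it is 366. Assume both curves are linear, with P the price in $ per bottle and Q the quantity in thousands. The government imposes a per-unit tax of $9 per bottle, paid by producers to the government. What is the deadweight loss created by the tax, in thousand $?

Demand slope: (348 − 352.5)/(48 − 45) = -1.5, so Qd = 420 − 1.5P.
Supply slope: (366 − 354)/(51 − 47) = 3, so Qs = 3P + 213.
Before the tax: set 420 − 1.5P = 3P + 213 → P* = $46, Q* = 351.
With the tax collected from producers, supply shifts: Qs = 3(P − 9) + 213.
New equilibrium: buyers pay $52, producers receive $43, Q = 342. (Wedge: Pb − Ps = 9.)
Quantity falls by |ΔQ| = |351 − 342| = 9.
DWL = ½ · t · |ΔQ| = ½ · 9 · 9 = $40.5.

Deadweight loss = $40.5 thousand.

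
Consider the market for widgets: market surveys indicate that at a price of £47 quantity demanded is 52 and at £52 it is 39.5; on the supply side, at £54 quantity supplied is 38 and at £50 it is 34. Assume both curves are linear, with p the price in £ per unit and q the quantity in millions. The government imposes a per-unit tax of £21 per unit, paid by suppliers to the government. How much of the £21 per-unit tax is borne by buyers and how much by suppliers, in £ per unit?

Buyers bear £6 per unit; suppliers bear £15 per unit.

Demand slope: (39.5 − 52)/(52 − 47) = -2.5, so qd = 169.5 − 2.5p.
Supply slope: (34 − 38)/(50 − 54) = 1, so qs = p − 16.
Without the tax, 169.5 − 2.5p = p − 16 gives 3.5p = 185.5, so p* = £53 and q* = 37.
With the tax collected from suppliers, supply shifts: qs = (p − 21) − 16.
New equilibrium: buyers pay £59, suppliers receive £38, q = 22. (Wedge: pb − ps = 21.)
Burden on buyers: £6; on suppliers: £15. (They sum to £21.)
The less price-elastic side of the market bears the larger share of a per-unit tax.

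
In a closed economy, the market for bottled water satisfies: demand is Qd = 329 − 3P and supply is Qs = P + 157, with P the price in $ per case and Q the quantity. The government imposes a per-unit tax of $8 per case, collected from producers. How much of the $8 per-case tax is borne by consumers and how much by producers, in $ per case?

Before the tax: set 329 − 3P = P + 157 → P* = $43, Q* = 200.
With the tax collected from producers, supply shifts: Qs = (P − 8) + 157.
Solving gives Q = 194 with consumers paying $45 and producers receiving $37 (the $8 wedge).
Burden on consumers: $2; on producers: $6. (They sum to $8.)
The less price-elastic side of the market bears the larger share of a per-unit tax.

Consumers bear $2 per case; producers bear $6 per case.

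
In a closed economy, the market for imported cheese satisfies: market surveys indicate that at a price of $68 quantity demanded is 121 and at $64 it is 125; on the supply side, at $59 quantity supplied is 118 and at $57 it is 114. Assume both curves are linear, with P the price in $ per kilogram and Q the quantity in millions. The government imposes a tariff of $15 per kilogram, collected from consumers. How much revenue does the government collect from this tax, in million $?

Demand slope: (125 − 121)/(64 − 68) = -1, so Qd = 189 − P.
Supply slope: (114 − 118)/(57 − 59) = 2, so Qs = 2P.
Before the tax: set 189 − P = 2P → P* = $63, Q* = 126.
With the tax collected from consumers, demand (in seller-price terms) shifts: Qd = 189 − (P + 15).
New equilibrium: consumers pay $73, producers receive $58, Q = 116. (Wedge: Pb − Ps = 15.)
Revenue = t · Q = 15 · 116 = $1740.

Tax revenue = $1740 million.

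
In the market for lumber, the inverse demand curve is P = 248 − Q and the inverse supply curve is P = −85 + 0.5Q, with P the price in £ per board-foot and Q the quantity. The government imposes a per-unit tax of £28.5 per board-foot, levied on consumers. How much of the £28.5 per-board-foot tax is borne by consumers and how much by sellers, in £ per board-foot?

Consumers bear £19 per board-foot; sellers bear £9.5 per board-foot.

Inverting to Q(P) form: Qd = 248 − P; Qs = 2P + 170.
Without the tax, 248 − P = 2P + 170 gives 3P = 78, so P* = £26 and Q* = 222.
With the tax collected from consumers, demand (in seller-price terms) shifts: Qd = 248 − (P + 28.5).
Solving gives Q = 203 with consumers paying £45 and sellers receiving £16.5 (the £28.5 wedge).
Burden on consumers: £19; on sellers: £9.5. (They sum to £28.5.)
The less price-elastic side of the market bears the larger share of a per-unit tax.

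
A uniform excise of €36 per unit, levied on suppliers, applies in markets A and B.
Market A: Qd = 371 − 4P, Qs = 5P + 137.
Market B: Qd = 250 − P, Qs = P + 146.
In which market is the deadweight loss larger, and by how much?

Market A, by €1116.

Market A: pre-tax P* = €26, Q* = 267; post-tax Q = 187; deadweight loss = €1440.
Market B: pre-tax P* = €52, Q* = 198; post-tax Q = 180; deadweight loss = €324.
Difference: €1440 vs €324 → market A is larger by €1116.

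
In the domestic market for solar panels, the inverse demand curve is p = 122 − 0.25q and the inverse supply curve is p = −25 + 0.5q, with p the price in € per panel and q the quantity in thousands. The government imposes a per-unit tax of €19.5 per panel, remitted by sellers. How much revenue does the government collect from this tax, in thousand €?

Tax revenue = €3315 thousand.

Inverting to q(p) form: qd = 488 − 4p; qs = 2p + 50.
Without the tax, 488 − 4p = 2p + 50 gives 6p = 438, so p* = €73 and q* = 196.
With the tax collected from sellers, supply shifts: qs = 2(p − 19.5) + 50.
New equilibrium: consumers pay €79.5, sellers receive €60, q = 170. (Wedge: pb − ps = 19.5.)
Revenue = t · Q = 19.5 · 170 = €3315.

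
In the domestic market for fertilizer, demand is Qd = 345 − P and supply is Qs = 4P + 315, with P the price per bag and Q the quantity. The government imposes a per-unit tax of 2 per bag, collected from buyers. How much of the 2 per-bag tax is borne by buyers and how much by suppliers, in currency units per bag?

Buyers bear 1.6 per bag; suppliers bear 0.4 per bag.

Without the tax, 345 − P = 4P + 315 gives 5P = 30, so P* = 6 and Q* = 339.
With the tax collected from buyers, demand (in seller-price terms) shifts: Qd = 345 − (P + 2).
Solving gives Q = 337.4 with buyers paying 7.6 and suppliers receiving 5.6 (the 2 wedge).
Burden on buyers: 1.6; on suppliers: 0.4. (They sum to 2.)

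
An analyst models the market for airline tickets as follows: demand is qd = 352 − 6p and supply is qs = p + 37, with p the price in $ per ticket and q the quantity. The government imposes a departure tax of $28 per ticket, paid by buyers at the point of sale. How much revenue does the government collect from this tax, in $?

Before the tax: set 352 − 6p = p + 37 → p* = $45, q* = 82.
With the tax collected from buyers, demand (in seller-price terms) shifts: qd = 352 − 6(p + 28).
Solving gives q = 58 with buyers paying $49 and producers receiving $21 (the $28 wedge).
Revenue = t · Q = 28 · 58 = $1624.

Tax revenue = $1624.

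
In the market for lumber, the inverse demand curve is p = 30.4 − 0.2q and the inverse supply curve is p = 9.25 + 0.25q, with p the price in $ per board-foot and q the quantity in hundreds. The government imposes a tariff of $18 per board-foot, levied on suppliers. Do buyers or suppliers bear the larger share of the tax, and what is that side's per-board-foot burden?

Rewrite in direct form: qd = 152 − 5p and qs = 4p − 37.
Before the tax: set 152 − 5p = 4p − 37 → p* = $21, q* = 47.
With the tax collected from suppliers, supply shifts: qs = 4(p − 18) − 37.
New equilibrium: buyers pay $29, suppliers receive $11, q = 7. (Wedge: pb − ps = 18.)
Per-board-foot burden: buyers $8, suppliers $10.
Suppliers take the larger share because supply is less price-elastic here (demand slope 5 vs supply slope 4).

Suppliers bear the larger share: $10 per board-foot.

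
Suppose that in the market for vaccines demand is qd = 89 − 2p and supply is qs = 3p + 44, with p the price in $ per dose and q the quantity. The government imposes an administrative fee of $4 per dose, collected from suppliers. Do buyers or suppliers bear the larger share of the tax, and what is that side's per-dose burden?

Without the tax, 89 − 2p = 3p + 44 gives 5p = 45, so p* = $9 and q* = 71.
With the tax collected from suppliers, supply shifts: qs = 3(p − 4) + 44.
New equilibrium: buyers pay $11.4, suppliers receive $7.4, q = 66.2. (Wedge: pb − ps = 4.)
Per-dose burden: buyers $2.4, suppliers $1.6.
Buyers take the larger share because demand is less price-elastic here (demand slope 2 vs supply slope 3).
The less price-elastic side of the market bears the larger share of a per-unit tax.

Buyers bear the larger share: $2.4 per dose.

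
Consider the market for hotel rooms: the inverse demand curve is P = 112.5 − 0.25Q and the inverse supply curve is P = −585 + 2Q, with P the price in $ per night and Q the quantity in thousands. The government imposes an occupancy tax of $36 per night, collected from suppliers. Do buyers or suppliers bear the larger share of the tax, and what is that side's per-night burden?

Inverting to Q(P) form: Qd = 450 − 4P; Qs = 0.5P + 292.5.
Before the tax: set 450 − 4P = 0.5P + 292.5 → P* = $35, Q* = 310.
With the tax collected from suppliers, supply shifts: Qs = 0.5(P − 36) + 292.5.
New equilibrium: buyers pay $39, suppliers receive $3, Q = 294. (Wedge: Pb − Ps = 36.)
Per-night burden: buyers $4, suppliers $32.
Suppliers take the larger share because supply is less price-elastic here (demand slope 4 vs supply slope 0.5).
The less price-elastic side of the market bears the larger share of a per-unit tax.

Suppliers bear the larger share: $32 per night.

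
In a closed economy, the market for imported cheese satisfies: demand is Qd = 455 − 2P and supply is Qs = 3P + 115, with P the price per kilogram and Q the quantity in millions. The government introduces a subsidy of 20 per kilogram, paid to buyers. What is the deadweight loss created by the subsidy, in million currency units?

Deadweight loss = 240 million.

Before the subsidy: set 455 − 2P = 3P + 115 → P* = 68, Q* = 319.
With a per-unit subsidy paid to buyers, each effectively pays P − 20, so demand becomes Qd = 455 − 2(P − 20).
Solving gives Q = 343 with buyers paying 56 and producers receiving 76 (the 20 wedge).
Quantity rises by |ΔQ| = |319 − 343| = 24.
DWL = ½ · t · |ΔQ| = ½ · 20 · 24 = 240.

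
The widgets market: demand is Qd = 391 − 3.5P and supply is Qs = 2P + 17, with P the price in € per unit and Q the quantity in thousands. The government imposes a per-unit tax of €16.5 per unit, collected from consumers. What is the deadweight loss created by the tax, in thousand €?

Before the tax: set 391 − 3.5P = 2P + 17 → P* = €68, Q* = 153.
With the tax collected from consumers, demand (in seller-price terms) shifts: Qd = 391 − 3.5(P + 16.5).
New equilibrium: consumers pay €74, producers receive €57.5, Q = 132. (Wedge: Pb − Ps = 16.5.)
Quantity falls by |ΔQ| = |153 − 132| = 21.
DWL = ½ · t · |ΔQ| = ½ · 16.5 · 21 = €173.25.

Deadweight loss = €173.25 thousand.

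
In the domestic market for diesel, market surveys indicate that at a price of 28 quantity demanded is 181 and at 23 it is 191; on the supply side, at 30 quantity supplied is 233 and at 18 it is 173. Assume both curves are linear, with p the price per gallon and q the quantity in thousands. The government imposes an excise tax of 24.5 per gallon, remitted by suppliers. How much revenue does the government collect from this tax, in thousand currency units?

Tax revenue = 3871 thousand.

Demand slope: (191 − 181)/(23 − 28) = -2, so qd = 237 − 2p.
Supply slope: (173 − 233)/(18 − 30) = 5, so qs = 5p + 83.
Before the tax: set 237 − 2p = 5p + 83 → p* = 22, q* = 193.
With the tax collected from suppliers, supply shifts: qs = 5(p − 24.5) + 83.
Solving gives q = 158 with consumers paying 39.5 and suppliers receiving 15 (the 24.5 wedge).
Revenue = t · Q = 24.5 · 158 = 3871.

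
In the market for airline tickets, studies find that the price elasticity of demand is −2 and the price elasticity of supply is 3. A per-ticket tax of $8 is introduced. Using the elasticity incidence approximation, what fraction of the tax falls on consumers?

Incidence ratio: consumers' share ≈ εs / (εs + |εd|) = 3 / (3 + 2) = 0.6.
Supply is the more elastic side, so consumers bear the larger share.

Consumers' share ≈ 0.6.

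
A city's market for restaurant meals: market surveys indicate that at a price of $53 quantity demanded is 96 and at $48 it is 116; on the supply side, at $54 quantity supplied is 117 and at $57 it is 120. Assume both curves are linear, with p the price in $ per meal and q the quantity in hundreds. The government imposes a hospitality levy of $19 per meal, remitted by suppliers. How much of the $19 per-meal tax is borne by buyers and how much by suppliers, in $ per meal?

Buyers bear $3.8 per meal; suppliers bear $15.2 per meal.

Demand slope: (116 − 96)/(48 − 53) = -4, so qd = 308 − 4p.
Supply slope: (120 − 117)/(57 − 54) = 1, so qs = p + 63.
Without the tax, 308 − 4p = p + 63 gives 5p = 245, so p* = $49 and q* = 112.
With the tax collected from suppliers, supply shifts: qs = (p − 19) + 63.
New equilibrium: buyers pay $52.8, suppliers receive $33.8, q = 96.8. (Wedge: pb − ps = 19.)
Burden on buyers: $3.8; on suppliers: $15.2. (They sum to $19.)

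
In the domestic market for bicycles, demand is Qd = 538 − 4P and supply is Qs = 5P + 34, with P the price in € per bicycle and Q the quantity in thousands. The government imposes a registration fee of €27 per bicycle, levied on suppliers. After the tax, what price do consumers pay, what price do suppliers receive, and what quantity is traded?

Consumers pay €71; suppliers receive €44; quantity = 254.

Before the tax: set 538 − 4P = 5P + 34 → P* = €56, Q* = 314.
With the tax collected from suppliers, supply shifts: Qs = 5(P − 27) + 34.
New equilibrium: consumers pay €71, suppliers receive €44, Q = 254. (Wedge: Pb − Ps = 27.)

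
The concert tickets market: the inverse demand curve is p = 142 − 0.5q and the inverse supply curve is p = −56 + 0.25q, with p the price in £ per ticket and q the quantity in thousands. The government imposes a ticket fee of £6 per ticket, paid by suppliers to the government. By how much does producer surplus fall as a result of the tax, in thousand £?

Inverting to q(p) form: qd = 284 − 2p; qs = 4p + 224.
Before the tax: set 284 − 2p = 4p + 224 → p* = £10, q* = 264.
With the tax collected from suppliers, supply shifts: qs = 4(p − 6) + 224.
New equilibrium: buyers pay £14, suppliers receive £8, q = 256. (Wedge: pb − ps = 6.)
ΔPS is the trapezoid between Q = 256 and Q = 264 of height £2: ½ · (264 + 256) · 2 = £520.

Producer surplus falls by £520 thousand.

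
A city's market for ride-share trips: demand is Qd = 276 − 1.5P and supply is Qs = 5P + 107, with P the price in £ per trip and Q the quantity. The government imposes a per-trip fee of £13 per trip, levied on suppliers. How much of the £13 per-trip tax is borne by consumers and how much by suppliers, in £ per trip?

Without the tax, 276 − 1.5P = 5P + 107 gives 6.5P = 169, so P* = £26 and Q* = 237.
With the tax collected from suppliers, supply shifts: Qs = 5(P − 13) + 107.
Solving gives Q = 222 with consumers paying £36 and suppliers receiving £23 (the £13 wedge).
Burden on consumers: £10; on suppliers: £3. (They sum to £13.)
The less price-elastic side of the market bears the larger share of a per-unit tax.

Consumers bear £10 per trip; suppliers bear £3 per trip.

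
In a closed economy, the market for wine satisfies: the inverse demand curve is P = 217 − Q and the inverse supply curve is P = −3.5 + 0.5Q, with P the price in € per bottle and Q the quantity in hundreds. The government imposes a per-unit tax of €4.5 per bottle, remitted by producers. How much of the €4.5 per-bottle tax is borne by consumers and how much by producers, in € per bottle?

Consumers bear €3 per bottle; producers bear €1.5 per bottle.

Inverting to Q(P) form: Qd = 217 − P; Qs = 2P + 7.
Without the tax, 217 − P = 2P + 7 gives 3P = 210, so P* = €70 and Q* = 147.
With the tax collected from producers, supply shifts: Qs = 2(P − 4.5) + 7.
Solving gives Q = 144 with consumers paying €73 and producers receiving €68.5 (the €4.5 wedge).
Burden on consumers: €3; on producers: €1.5. (They sum to €4.5.)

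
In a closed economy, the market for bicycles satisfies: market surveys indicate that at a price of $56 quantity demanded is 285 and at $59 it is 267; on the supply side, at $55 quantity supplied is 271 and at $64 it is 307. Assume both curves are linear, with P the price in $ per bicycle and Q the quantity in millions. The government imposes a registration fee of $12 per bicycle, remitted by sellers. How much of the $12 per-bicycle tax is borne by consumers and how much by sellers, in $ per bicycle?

Consumers bear $4.8 per bicycle; sellers bear $7.2 per bicycle.

Demand slope: (267 − 285)/(59 − 56) = -6, so Qd = 621 − 6P.
Supply slope: (307 − 271)/(64 − 55) = 4, so Qs = 4P + 51.
Before the tax: set 621 − 6P = 4P + 51 → P* = $57, Q* = 279.
With the tax collected from sellers, supply shifts: Qs = 4(P − 12) + 51.
Solving gives Q = 250.2 with consumers paying $61.8 and sellers receiving $49.8 (the $12 wedge).
Burden on consumers: $4.8; on sellers: $7.2. (They sum to $12.)
The less price-elastic side of the market bears the larger share of a per-unit tax.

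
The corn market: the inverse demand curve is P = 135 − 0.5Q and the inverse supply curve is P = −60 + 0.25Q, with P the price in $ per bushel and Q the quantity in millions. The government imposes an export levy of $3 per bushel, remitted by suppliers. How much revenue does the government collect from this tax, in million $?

Tax revenue = $768 million.

Inverting to Q(P) form: Qd = 270 − 2P; Qs = 4P + 240.
Without the tax, 270 − 2P = 4P + 240 gives 6P = 30, so P* = $5 and Q* = 260.
With the tax collected from suppliers, supply shifts: Qs = 4(P − 3) + 240.
Solving gives Q = 256 with consumers paying $7 and suppliers receiving $4 (the $3 wedge).
Revenue = t · Q = 3 · 256 = $768.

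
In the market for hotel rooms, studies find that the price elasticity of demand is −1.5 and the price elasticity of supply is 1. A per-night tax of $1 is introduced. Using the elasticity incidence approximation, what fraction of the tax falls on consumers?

Consumers' share ≈ 0.4.

Incidence ratio: consumers' share ≈ εs / (εs + |εd|) = 1 / (1 + 1.5) = 0.4.
Supply is the less elastic side, so consumers bear the smaller share.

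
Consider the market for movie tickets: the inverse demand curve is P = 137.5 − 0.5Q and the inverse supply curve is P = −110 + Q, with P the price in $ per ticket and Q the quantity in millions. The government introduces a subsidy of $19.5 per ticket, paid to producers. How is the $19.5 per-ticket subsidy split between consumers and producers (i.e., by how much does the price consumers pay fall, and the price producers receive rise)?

Rewrite in direct form: Qd = 275 − 2P and Qs = P + 110.
Before the subsidy: set 275 − 2P = P + 110 → P* = $55, Q* = 165.
With a per-unit subsidy paid to producers, each receives P + 19.5 per unit sold, so supply becomes Qs = (P + 19.5) + 110.
New equilibrium: consumers pay $48.5, producers receive $68, Q = 178. (Wedge: Pb − Ps = −19.5.)
Gain to consumers: $6.5; to producers: $13. (They sum to $19.5.)

Consumers gain $6.5 per ticket; producers gain $13 per ticket.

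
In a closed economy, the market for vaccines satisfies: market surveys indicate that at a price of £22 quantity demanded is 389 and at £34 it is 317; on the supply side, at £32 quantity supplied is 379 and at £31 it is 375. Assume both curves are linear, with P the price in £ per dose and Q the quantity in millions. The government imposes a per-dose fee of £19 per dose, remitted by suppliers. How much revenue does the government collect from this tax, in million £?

Tax revenue = £5954.6 million.

Demand slope: (317 − 389)/(34 − 22) = -6, so Qd = 521 − 6P.
Supply slope: (375 − 379)/(31 − 32) = 4, so Qs = 4P + 251.
Before the tax: set 521 − 6P = 4P + 251 → P* = £27, Q* = 359.
With the tax collected from suppliers, supply shifts: Qs = 4(P − 19) + 251.
New equilibrium: consumers pay £34.6, suppliers receive £15.6, Q = 313.4. (Wedge: Pb − Ps = 19.)
Revenue = t · Q = 19 · 313.4 = £5954.6.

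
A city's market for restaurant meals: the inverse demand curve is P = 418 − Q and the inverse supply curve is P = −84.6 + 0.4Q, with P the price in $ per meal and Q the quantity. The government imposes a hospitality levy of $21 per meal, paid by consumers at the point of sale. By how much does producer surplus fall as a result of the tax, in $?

Rewrite in direct form: Qd = 418 − P and Qs = 2.5P + 211.5.
Without the tax, 418 − P = 2.5P + 211.5 gives 3.5P = 206.5, so P* = $59 and Q* = 359.
With the tax collected from consumers, demand (in seller-price terms) shifts: Qd = 418 − (P + 21).
New equilibrium: consumers pay $74, suppliers receive $53, Q = 344. (Wedge: Pb − Ps = 21.)
ΔPS is the trapezoid between Q = 344 and Q = 359 of height $6: ½ · (359 + 344) · 6 = $2109.

Producer surplus falls by $2109.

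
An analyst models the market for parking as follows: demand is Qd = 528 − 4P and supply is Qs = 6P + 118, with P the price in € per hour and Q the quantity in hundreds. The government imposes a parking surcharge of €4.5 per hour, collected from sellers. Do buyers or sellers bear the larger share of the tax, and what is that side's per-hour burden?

Buyers bear the larger share: €2.7 per hour.

Without the tax, 528 − 4P = 6P + 118 gives 10P = 410, so P* = €41 and Q* = 364.
With the tax collected from sellers, supply shifts: Qs = 6(P − 4.5) + 118.
Solving gives Q = 353.2 with buyers paying €43.7 and sellers receiving €39.2 (the €4.5 wedge).
Per-hour burden: buyers €2.7, sellers €1.8.
Buyers take the larger share because demand is less price-elastic here (demand slope 4 vs supply slope 6).
The less price-elastic side of the market bears the larger share of a per-unit tax.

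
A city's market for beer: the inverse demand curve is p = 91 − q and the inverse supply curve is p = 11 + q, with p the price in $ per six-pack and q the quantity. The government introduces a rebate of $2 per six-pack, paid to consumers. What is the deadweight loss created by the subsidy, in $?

Deadweight loss = $1.

Rewrite in direct form: qd = 91 − p and qs = p − 11.
Before the subsidy: set 91 − p = p − 11 → p* = $51, q* = 40.
With a per-unit subsidy paid to consumers, each effectively pays p − 2, so demand becomes qd = 91 − (p − 2).
Solving gives q = 41 with consumers paying $50 and suppliers receiving $52 (the $2 wedge).
Quantity rises by |ΔQ| = |40 − 41| = 1.
DWL = ½ · t · |ΔQ| = ½ · 2 · 1 = $1.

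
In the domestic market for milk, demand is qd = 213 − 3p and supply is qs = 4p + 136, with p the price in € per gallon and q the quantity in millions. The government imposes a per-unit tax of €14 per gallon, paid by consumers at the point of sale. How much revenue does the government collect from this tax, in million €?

Before the tax: set 213 − 3p = 4p + 136 → p* = €11, q* = 180.
With the tax collected from consumers, demand (in seller-price terms) shifts: qd = 213 − 3(p + 14).
New equilibrium: consumers pay €19, sellers receive €5, q = 156. (Wedge: pb − ps = 14.)
Revenue = t · Q = 14 · 156 = €2184.

Tax revenue = €2184 million.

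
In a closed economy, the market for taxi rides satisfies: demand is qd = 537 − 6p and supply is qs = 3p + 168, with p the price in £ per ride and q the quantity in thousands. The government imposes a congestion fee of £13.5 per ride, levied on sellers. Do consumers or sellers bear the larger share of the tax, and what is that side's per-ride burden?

Before the tax: set 537 − 6p = 3p + 168 → p* = £41, q* = 291.
With the tax collected from sellers, supply shifts: qs = 3(p − 13.5) + 168.
Solving gives q = 264 with consumers paying £45.5 and sellers receiving £32 (the £13.5 wedge).
Per-ride burden: consumers £4.5, sellers £9.
Sellers take the larger share because supply is less price-elastic here (demand slope 6 vs supply slope 3).

Sellers bear the larger share: £9 per ride.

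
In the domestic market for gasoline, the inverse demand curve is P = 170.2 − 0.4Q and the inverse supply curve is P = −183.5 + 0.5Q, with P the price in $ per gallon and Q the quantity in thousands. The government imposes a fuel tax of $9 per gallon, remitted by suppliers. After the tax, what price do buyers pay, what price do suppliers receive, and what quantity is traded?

Buyers pay $17; suppliers receive $8; quantity = 383.

Rewrite in direct form: Qd = 425.5 − 2.5P and Qs = 2P + 367.
Before the tax: set 425.5 − 2.5P = 2P + 367 → P* = $13, Q* = 393.
With the tax collected from suppliers, supply shifts: Qs = 2(P − 9) + 367.
New equilibrium: buyers pay $17, suppliers receive $8, Q = 383. (Wedge: Pb − Ps = 9.)
The less price-elastic side of the market bears the larger share of a per-unit tax.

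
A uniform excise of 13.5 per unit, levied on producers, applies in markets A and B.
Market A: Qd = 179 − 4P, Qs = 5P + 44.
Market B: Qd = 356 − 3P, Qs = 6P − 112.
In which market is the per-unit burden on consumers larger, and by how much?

Market B, by 1.5.

Market A: pre-tax P* = 15, Q* = 119; post-tax Q = 89; per-unit burden on consumers = 7.5.
Market B: pre-tax P* = 52, Q* = 200; post-tax Q = 173; per-unit burden on consumers = 9.
Difference: 7.5 vs 9 → market B is larger by 1.5.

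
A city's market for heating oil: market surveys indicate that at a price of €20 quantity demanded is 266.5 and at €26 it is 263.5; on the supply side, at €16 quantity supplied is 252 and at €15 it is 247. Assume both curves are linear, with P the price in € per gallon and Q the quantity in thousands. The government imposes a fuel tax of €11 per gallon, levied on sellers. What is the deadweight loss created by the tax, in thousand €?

Demand slope: (263.5 − 266.5)/(26 − 20) = -0.5, so Qd = 276.5 − 0.5P.
Supply slope: (247 − 252)/(15 − 16) = 5, so Qs = 5P + 172.
Before the tax: set 276.5 − 0.5P = 5P + 172 → P* = €19, Q* = 267.
With the tax collected from sellers, supply shifts: Qs = 5(P − 11) + 172.
Solving gives Q = 262 with consumers paying €29 and sellers receiving €18 (the €11 wedge).
Quantity falls by |ΔQ| = |267 − 262| = 5.
DWL = ½ · t · |ΔQ| = ½ · 11 · 5 = €27.5.

Deadweight loss = €27.5 thousand.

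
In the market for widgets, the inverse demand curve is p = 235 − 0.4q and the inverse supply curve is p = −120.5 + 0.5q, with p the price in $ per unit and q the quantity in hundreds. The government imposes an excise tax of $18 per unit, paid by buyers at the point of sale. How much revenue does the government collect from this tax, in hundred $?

Rewrite in direct form: qd = 587.5 − 2.5p and qs = 2p + 241.
Before the tax: set 587.5 − 2.5p = 2p + 241 → p* = $77, q* = 395.
With the tax collected from buyers, demand (in seller-price terms) shifts: qd = 587.5 − 2.5(p + 18).
New equilibrium: buyers pay $85, suppliers receive $67, q = 375. (Wedge: pb − ps = 18.)
Revenue = t · Q = 18 · 375 = $6750.

Tax revenue = $6750 hundred.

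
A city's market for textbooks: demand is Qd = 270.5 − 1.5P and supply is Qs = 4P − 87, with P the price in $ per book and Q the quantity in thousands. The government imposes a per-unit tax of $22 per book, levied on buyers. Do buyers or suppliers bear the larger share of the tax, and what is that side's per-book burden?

Buyers bear the larger share: $16 per book.

Without the tax, 270.5 − 1.5P = 4P − 87 gives 5.5P = 357.5, so P* = $65 and Q* = 173.
With the tax collected from buyers, demand (in seller-price terms) shifts: Qd = 270.5 − 1.5(P + 22).
New equilibrium: buyers pay $81, suppliers receive $59, Q = 149. (Wedge: Pb − Ps = 22.)
Per-book burden: buyers $16, suppliers $6.
Buyers take the larger share because demand is less price-elastic here (demand slope 1.5 vs supply slope 4).
The less price-elastic side of the market bears the larger share of a per-unit tax.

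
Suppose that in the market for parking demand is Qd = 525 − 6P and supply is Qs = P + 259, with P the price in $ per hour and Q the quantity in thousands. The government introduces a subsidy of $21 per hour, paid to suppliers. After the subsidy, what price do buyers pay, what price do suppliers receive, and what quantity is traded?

Without the subsidy, 525 − 6P = P + 259 gives 7P = 266, so P* = $38 and Q* = 297.
With a per-unit subsidy paid to suppliers, each receives P + 21 per unit sold, so supply becomes Qs = (P + 21) + 259.
New equilibrium: buyers pay $35, suppliers receive $56, Q = 315. (Wedge: Pb − Ps = −21.)

Buyers pay $35; suppliers receive $56; quantity = 315.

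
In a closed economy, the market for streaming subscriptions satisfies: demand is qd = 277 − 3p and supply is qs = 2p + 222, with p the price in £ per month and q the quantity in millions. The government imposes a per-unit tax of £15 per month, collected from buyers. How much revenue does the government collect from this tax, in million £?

Without the tax, 277 − 3p = 2p + 222 gives 5p = 55, so p* = £11 and q* = 244.
With the tax collected from buyers, demand (in seller-price terms) shifts: qd = 277 − 3(p + 15).
Solving gives q = 226 with buyers paying £17 and sellers receiving £2 (the £15 wedge).
Revenue = t · Q = 15 · 226 = £3390.

Tax revenue = £3390 million.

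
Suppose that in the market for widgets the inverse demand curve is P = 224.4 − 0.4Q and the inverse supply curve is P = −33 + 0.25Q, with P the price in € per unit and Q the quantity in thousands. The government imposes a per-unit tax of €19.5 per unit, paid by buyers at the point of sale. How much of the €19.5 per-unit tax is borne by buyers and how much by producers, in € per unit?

Inverting to Q(P) form: Qd = 561 − 2.5P; Qs = 4P + 132.
Before the tax: set 561 − 2.5P = 4P + 132 → P* = €66, Q* = 396.
With the tax collected from buyers, demand (in seller-price terms) shifts: Qd = 561 − 2.5(P + 19.5).
Solving gives Q = 366 with buyers paying €78 and producers receiving €58.5 (the €19.5 wedge).
Burden on buyers: €12; on producers: €7.5. (They sum to €19.5.)

Buyers bear €12 per unit; producers bear €7.5 per unit.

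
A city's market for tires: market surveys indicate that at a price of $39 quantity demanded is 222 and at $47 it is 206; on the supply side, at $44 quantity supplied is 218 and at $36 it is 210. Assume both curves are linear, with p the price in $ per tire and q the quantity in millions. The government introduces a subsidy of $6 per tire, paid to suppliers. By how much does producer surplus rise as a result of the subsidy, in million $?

Producer surplus rises by $872 million.

Demand slope: (206 − 222)/(47 − 39) = -2, so qd = 300 − 2p.
Supply slope: (210 − 218)/(36 − 44) = 1, so qs = p + 174.
Without the subsidy, 300 − 2p = p + 174 gives 3p = 126, so p* = $42 and q* = 216.
With a per-unit subsidy paid to suppliers, each receives p + 6 per unit sold, so supply becomes qs = (p + 6) + 174.
Solving gives q = 220 with consumers paying $40 and suppliers receiving $46 (the $6 wedge).
ΔPS is the trapezoid between Q = 220 and Q = 216 of height $4: ½ · (216 + 220) · 4 = $872.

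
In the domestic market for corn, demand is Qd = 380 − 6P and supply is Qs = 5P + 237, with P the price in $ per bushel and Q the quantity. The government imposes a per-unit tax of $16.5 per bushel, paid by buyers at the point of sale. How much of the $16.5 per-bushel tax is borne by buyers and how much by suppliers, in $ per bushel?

Before the tax: set 380 − 6P = 5P + 237 → P* = $13, Q* = 302.
With the tax collected from buyers, demand (in seller-price terms) shifts: Qd = 380 − 6(P + 16.5).
New equilibrium: buyers pay $20.5, suppliers receive $4, Q = 257. (Wedge: Pb − Ps = 16.5.)
Burden on buyers: $7.5; on suppliers: $9. (They sum to $16.5.)
The less price-elastic side of the market bears the larger share of a per-unit tax.

Buyers bear $7.5 per bushel; suppliers bear $9 per bushel.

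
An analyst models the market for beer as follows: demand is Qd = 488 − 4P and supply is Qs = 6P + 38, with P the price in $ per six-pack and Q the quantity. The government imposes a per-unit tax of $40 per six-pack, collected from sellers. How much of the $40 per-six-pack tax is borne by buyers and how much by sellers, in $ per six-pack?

Buyers bear $24 per six-pack; sellers bear $16 per six-pack.

Without the tax, 488 − 4P = 6P + 38 gives 10P = 450, so P* = $45 and Q* = 308.
With the tax collected from sellers, supply shifts: Qs = 6(P − 40) + 38.
New equilibrium: buyers pay $69, sellers receive $29, Q = 212. (Wedge: Pb − Ps = 40.)
Burden on buyers: $24; on sellers: $16. (They sum to $40.)
The less price-elastic side of the market bears the larger share of a per-unit tax.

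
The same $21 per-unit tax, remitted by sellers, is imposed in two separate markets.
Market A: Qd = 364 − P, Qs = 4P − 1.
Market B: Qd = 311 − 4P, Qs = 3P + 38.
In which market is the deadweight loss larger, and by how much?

Market B, by $201.6.

Market A: pre-tax P* = $73, Q* = 291; post-tax Q = 274.2; deadweight loss = $176.4.
Market B: pre-tax P* = $39, Q* = 155; post-tax Q = 119; deadweight loss = $378.
Difference: $176.4 vs $378 → market B is larger by $201.6.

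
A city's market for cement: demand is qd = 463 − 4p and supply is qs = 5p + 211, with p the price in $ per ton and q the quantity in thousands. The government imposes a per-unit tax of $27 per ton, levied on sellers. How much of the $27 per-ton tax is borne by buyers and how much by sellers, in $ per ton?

Buyers bear $15 per ton; sellers bear $12 per ton.

Before the tax: set 463 − 4p = 5p + 211 → p* = $28, q* = 351.
With the tax collected from sellers, supply shifts: qs = 5(p − 27) + 211.
Solving gives q = 291 with buyers paying $43 and sellers receiving $16 (the $27 wedge).
Burden on buyers: $15; on sellers: $12. (They sum to $27.)
The less price-elastic side of the market bears the larger share of a per-unit tax.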